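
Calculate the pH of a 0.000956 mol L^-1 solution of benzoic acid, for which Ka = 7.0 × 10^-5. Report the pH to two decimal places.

C6H5COOH ⇌ C6H5COO- + H+
From the ICE table, Ka = x²/(0.000956 − x) = 7.0 × 10^-5.
Here C₀/Ka ≈ 13.7, so the small-x approximation fails. Use the quadratic:
x = [−7e-05 + √(7e-05² + 2.68e-07)]/2 = 2.26 × 10^-4 M
pH = −log[H+] = −log(2.26 × 10^-4) = 3.65

pH = 3.65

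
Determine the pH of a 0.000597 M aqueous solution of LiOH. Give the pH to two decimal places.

LiOH is a strong base; [OH-] = 0.000597 M.
pOH = -log(0.000597) = 3.22
pH = 14.00 - 3.22 = 10.78

pH = 10.78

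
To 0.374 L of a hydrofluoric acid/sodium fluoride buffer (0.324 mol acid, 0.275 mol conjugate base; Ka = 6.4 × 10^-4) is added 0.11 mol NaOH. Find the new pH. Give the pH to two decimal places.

After neutralization: n(HF) = 0.214 mol, n(F-) = 0.385 mol.
pKa = −log(6.4 × 10^-4) = 3.194
Henderson–Hasselbalch with mole ratio 0.385/0.214: pH = 3.194 + (+0.255)

pH = 3.45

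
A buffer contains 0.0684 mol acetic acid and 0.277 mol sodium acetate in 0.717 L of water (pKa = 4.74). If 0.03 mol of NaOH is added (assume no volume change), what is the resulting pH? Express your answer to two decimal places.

pH = 5.64

After neutralization: n(CH3COOH) = 0.0384 mol, n(CH3COO-) = 0.307 mol.
pH = pKa + log([A⁻]/[HA]) = 4.74 + log(0.307/0.0384) = 4.74 +0.903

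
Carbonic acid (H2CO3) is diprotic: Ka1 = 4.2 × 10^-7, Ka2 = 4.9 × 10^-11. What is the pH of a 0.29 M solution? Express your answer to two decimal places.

Since Ka1 ≫ Ka2, the first ionization dominates [H+].
Ka1 = x²/(0.29 − x) = 4.2 × 10^-7
x ≈ √(4.2 × 10^-7 × 0.29) = 3.49 × 10^-4 M
pH = −log(3.49 × 10^-4) = 3.46

pH = 3.46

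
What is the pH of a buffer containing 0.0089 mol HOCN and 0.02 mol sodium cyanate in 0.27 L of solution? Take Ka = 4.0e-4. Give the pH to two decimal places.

pKa = −log(4.0 × 10^-4) = 3.398
pH = pKa + log([A⁻]/[HA]) = 3.398 + log(0.02/0.0089)
pH = 3.398 + (+0.352) = 3.75

pH = 3.75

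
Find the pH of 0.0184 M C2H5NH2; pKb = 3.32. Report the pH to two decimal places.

C2H5NH2 + H2O ⇌ C2H5NH3+ + OH-
Kb = 10^(−3.32) = 4.79 × 10^-4
Kb = [OH-]²/(0.0184 − [OH-]) = 4.79 × 10^-4
[OH-] is not negligible relative to C₀; solve [OH-]² + 0.000479·[OH-] − 8.81e-06 = 0.
[OH-] = [−0.000479 + √(0.000479² + 3.53e-05)]/2 = 2.74 × 10^-3 M
pOH = 2.56, so pH = 14.00 − pOH = 11.44

pH = 11.44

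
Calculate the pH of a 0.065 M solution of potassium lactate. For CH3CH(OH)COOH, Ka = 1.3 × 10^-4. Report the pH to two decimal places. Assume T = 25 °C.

CH3CH(OH)COO- is the conjugate base of the weak acid CH3CH(OH)COOH.
Kb = Kw/Ka = 1.0×10^-14 / 1.3 × 10^-4 = 7.69 × 10^-11
From the ICE table, Kb = [OH-]²/(0.065 − [OH-]) = 7.69 × 10^-11.
Since Kb ≪ C₀, [OH-] ≈ √(Kb·C₀) = 2.24 × 10^-6 M.
Check: 0.0034% ionized — well under 5%, approximation valid.
pOH = −log(2.24 × 10^-6) = 5.65; pH = 14.00 − 5.65 = 8.35

pH = 8.35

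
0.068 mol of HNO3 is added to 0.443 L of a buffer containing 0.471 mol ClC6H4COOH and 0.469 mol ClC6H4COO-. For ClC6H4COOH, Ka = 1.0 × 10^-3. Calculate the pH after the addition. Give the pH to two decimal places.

pH = 2.87

Added H+ converts ClC6H4COO- to ClC6H4COOH: ClC6H4COOH → 0.539 mol, ClC6H4COO- → 0.401 mol.
pKa = −log(1.0 × 10^-3) = 3.000
Henderson–Hasselbalch with mole ratio 0.401/0.539: pH = 3.000 + (-0.128)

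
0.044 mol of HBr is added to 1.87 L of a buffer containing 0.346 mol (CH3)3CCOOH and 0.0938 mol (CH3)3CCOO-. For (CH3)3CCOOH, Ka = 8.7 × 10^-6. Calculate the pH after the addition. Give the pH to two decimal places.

pH = 4.17

After neutralization: n((CH3)3CCOOH) = 0.39 mol, n((CH3)3CCOO-) = 0.0498 mol.
pKa = −log(8.7 × 10^-6) = 5.060
Henderson–Hasselbalch with mole ratio 0.0498/0.39: pH = 5.060 + (-0.894)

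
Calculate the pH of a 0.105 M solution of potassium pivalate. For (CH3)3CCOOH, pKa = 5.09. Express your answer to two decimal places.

pH = 9.06

(CH3)3CCOO- is the conjugate base of the weak acid (CH3)3CCOOH.
Ka = 10^(−5.09) = 8.13 × 10^-6
Kb = Kw/Ka = 1.0×10^-14 / 8.13 × 10^-6 = 1.23 × 10^-9
Kb = [OH-]²/(0.105 − [OH-]) = 1.23 × 10^-9
Assume [OH-] ≪ 0.105: [OH-] ≈ √(1.23 × 10^-9 × 0.105) = 1.14 × 10^-5 M
Check: 0.011% ionized — well under 5%, approximation valid.
pOH = 4.94, so pH = 14.00 − pOH = 9.06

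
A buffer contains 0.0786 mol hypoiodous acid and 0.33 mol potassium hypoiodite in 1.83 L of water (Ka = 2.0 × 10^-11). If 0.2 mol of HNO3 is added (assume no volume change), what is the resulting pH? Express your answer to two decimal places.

pH = 10.37

After neutralization: n(HOI) = 0.279 mol, n(OI-) = 0.13 mol.
pKa = −log(2.0 × 10^-11) = 10.699
pH = pKa + log(n_OI-/n_HOI) = 10.699 + log(0.13/0.279) = 10.699 + (-0.332)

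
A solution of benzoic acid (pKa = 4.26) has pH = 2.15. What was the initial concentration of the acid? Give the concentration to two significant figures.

[H+] = 10^(-2.15) = 7.08 × 10^-3 M = x
Ka = 10^(−4.26) = 5.50 × 10^-5
Ka = x²/(C₀ − x) ⇒ C₀ = x + x²/Ka
C₀ = 7.08 × 10^-3 + (7.08 × 10^-3)²/(5.50 × 10^-5) = 9.18 × 10^-1 M

C₀ = 9.2 × 10^-1 M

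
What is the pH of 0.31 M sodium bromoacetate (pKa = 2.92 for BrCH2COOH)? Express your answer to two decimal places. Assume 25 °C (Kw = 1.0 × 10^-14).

BrCH2COO- is the conjugate base of the weak acid BrCH2COOH.
Ka = 10^(−2.92) = 1.20 × 10^-3
Kb = Kw/Ka = 1.0×10^-14 / 1.20 × 10^-3 = 8.33 × 10^-12
Kb = [OH-]²/(0.31 − [OH-]) = 8.33 × 10^-12
Neglecting [OH-] in the denominator: [OH-] = √(8.33 × 10^-12 × 0.31) = 1.61 × 10^-6 M
pOH = 5.79, so pH = 14.00 − pOH = 8.21

pH = 8.21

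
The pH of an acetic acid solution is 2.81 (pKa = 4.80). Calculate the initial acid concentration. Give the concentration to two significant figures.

[H+] = 10^(-2.81) = 1.55 × 10^-3 M = x
Ka = 10^(−4.80) = 1.58 × 10^-5
Ka = x²/(C₀ − x) ⇒ C₀ = x + x²/Ka
C₀ = 1.55 × 10^-3 + (1.55 × 10^-3)²/(1.58 × 10^-5) = 1.54 × 10^-1 M

C₀ = 1.5 × 10^-1 M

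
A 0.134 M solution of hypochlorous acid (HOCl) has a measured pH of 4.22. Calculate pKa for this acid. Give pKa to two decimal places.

pKa = 7.57

[H+] = 10^(-4.22) = 6.03 × 10^-5 M
At equilibrium [HA] = 0.134 − 6.03 × 10^-5 = 1.34 × 10^-1 M
Ka = [H+][A-]/[HA] = (6.03 × 10^-5)² / 1.34 × 10^-1 = 2.71 × 10^-8
pKa = -log(2.71 × 10^-8) = 7.57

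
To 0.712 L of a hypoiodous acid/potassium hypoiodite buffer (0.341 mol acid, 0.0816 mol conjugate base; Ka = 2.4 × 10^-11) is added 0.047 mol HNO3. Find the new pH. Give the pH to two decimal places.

pH = 9.57

After neutralization: n(HOI) = 0.388 mol, n(OI-) = 0.0346 mol.
pKa = −log(2.4 × 10^-11) = 10.620
Henderson–Hasselbalch with mole ratio 0.0346/0.388: pH = 10.620 + (-1.050)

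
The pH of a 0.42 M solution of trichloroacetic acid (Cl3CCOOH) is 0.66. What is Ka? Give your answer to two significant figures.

[H+] = 10^(-0.66) = 2.19 × 10^-1 M
At equilibrium [HA] = 0.42 − 2.19 × 10^-1 = 2.01 × 10^-1 M
Ka = [H+][A-]/[HA] = (2.19 × 10^-1)² / 2.01 × 10^-1 = 2.4 × 10^-1

Ka = 2.4 × 10^-1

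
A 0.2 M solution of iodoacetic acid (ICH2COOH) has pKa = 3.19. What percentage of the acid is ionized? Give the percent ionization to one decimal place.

ICH2COOH ⇌ ICH2COO- + H+; let x = [H+] at equilibrium.
Ka = 10^(−3.19) = 6.46 × 10^-4
Ka = x²/(C₀ − x); solving the quadratic gives x = 1.10 × 10^-2 M.
% ionization = x/C₀ × 100% = 1.10 × 10^-2/0.2 × 100% = 5.5%

5.5%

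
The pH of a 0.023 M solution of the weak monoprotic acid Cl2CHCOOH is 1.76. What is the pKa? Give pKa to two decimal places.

[H+] = 10^(-1.76) = 1.74 × 10^-2 M
At equilibrium [HA] = 0.023 − 1.74 × 10^-2 = 5.60 × 10^-3 M
Ka = [H+][A-]/[HA] = (1.74 × 10^-2)² / 5.60 × 10^-3 = 5.41 × 10^-2
pKa = -log(5.41 × 10^-2) = 1.27

pKa = 1.27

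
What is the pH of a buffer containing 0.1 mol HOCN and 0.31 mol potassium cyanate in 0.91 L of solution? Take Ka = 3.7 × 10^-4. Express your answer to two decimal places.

pKa = −log(3.7 × 10^-4) = 3.432
Henderson–Hasselbalch: pH = pKa + log([OCN-]/[HOCN]) = 3.432 + log(0.31/0.1)
pH = 3.432 + (+0.491) = 3.92

pH = 3.92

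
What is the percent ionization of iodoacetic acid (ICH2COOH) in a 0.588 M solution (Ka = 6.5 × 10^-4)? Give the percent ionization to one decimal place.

ICH2COOH ⇌ ICH2COO- + H+; let x = [H+] at equilibrium.
x ≈ √(Ka·C₀) = √(6.5 × 10^-4 × 0.588) = 1.95 × 10^-2 M
% ionization = x/C₀ × 100% = 1.95 × 10^-2/0.588 × 100% = 3.3%

3.3%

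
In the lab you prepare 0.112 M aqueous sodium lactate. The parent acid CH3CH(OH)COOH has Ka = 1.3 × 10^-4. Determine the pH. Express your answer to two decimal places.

pH = 8.47

CH3CH(OH)COO- is the conjugate base of the weak acid CH3CH(OH)COOH.
Kb = Kw/Ka = 1.0×10^-14 / 1.3 × 10^-4 = 7.69 × 10^-11
Kb = [OH-]²/(0.112 − [OH-]) = 7.69 × 10^-11
Assume [OH-] ≪ 0.112: [OH-] ≈ √(7.69 × 10^-11 × 0.112) = 2.93 × 10^-6 M
([OH-]/C₀ = 0.0026% < 5%, so the approximation holds.)
pOH = −log(2.93 × 10^-6) = 5.53; pH = 14.00 − 5.53 = 8.47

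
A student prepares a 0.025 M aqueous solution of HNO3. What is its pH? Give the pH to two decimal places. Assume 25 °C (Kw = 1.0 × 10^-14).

pH = 1.60

HNO3 is a strong acid and dissociates completely, so [H+] = 0.025 M.
pH = -log(0.025) = 1.60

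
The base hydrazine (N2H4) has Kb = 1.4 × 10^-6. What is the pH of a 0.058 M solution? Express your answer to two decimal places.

pH = 10.45

N2H4 + H2O ⇌ N2H5+ + OH-
Let x = [OH-] at equilibrium. Kb = x²/(0.058 − x).
Neglecting x in the denominator: x = √(1.4 × 10^-6 × 0.058) = 2.85 × 10^-4 M
Check: 0.49% ionized — well under 5%, approximation valid.
pOH = 3.55, so pH = 14.00 − pOH = 10.45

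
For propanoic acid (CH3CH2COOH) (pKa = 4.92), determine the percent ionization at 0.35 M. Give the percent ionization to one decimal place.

CH3CH2COOH ⇌ CH3CH2COO- + H+; let x = [H+] at equilibrium.
Ka = 10^(−4.92) = 1.20 × 10^-5
x ≈ √(Ka·C₀) = √(1.20 × 10^-5 × 0.35) = 2.05 × 10^-3 M
% ionization = x/C₀ × 100% = 2.05 × 10^-3/0.35 × 100% = 0.6%

0.6%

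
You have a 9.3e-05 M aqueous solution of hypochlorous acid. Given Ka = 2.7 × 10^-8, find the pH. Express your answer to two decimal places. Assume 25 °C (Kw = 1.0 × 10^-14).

pH = 5.80

HOCl ⇌ OCl- + H+
Ka = [H+]²/(9.3e-05 − [H+]) = 2.7 × 10^-8
Neglecting [H+] in the denominator: [H+] = √(2.7 × 10^-8 × 9.3e-05) = 1.58 × 10^-6 M
Check: 1.7% ionized — well under 5%, approximation valid.
pH = −log[H+] = −log(1.58 × 10^-6) = 5.80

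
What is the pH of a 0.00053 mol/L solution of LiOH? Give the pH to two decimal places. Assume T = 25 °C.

LiOH is a strong base; [OH-] = 0.00053 M.
pOH = -log(0.00053) = 3.28
pH = 14.00 - 3.28 = 10.72

pH = 10.72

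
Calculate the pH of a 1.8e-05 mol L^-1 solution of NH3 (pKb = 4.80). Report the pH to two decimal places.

pH = 9.03

NH3 + H2O ⇌ NH4+ + OH-
Kb = 10^(−4.80) = 1.58 × 10^-5
From the ICE table, Kb = [OH-]²/(1.8e-05 − [OH-]) = 1.58 × 10^-5.
[OH-] is not negligible relative to C₀; solve [OH-]² + 1.58e-05·[OH-] − 2.84e-10 = 0.
[OH-] = (−Kb + √(Kb² + 4·Kb·C₀))/2 = 1.07 × 10^-5 M
pOH = −log(1.07 × 10^-5) = 4.97; pH = 14.00 − 4.97 = 9.03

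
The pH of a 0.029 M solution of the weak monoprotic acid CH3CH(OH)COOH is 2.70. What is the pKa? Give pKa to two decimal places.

pKa = 3.83

[H+] = 10^(-2.70) = 2.00 × 10^-3 M
At equilibrium [HA] = 0.029 − 2.00 × 10^-3 = 2.70 × 10^-2 M
Ka = [H+][A-]/[HA] = (2.00 × 10^-3)² / 2.70 × 10^-2 = 1.48 × 10^-4
pKa = -log(1.48 × 10^-4) = 3.83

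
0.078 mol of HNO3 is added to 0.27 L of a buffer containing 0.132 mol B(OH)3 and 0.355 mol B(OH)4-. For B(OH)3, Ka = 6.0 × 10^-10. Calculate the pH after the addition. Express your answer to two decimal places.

pH = 9.34

After neutralization: n(B(OH)3) = 0.21 mol, n(B(OH)4-) = 0.277 mol.
pKa = −log(6.0 × 10^-10) = 9.222
pH = pKa + log(n_B(OH)4-/n_B(OH)3) = 9.222 + log(0.277/0.21) = 9.222 + (+0.120)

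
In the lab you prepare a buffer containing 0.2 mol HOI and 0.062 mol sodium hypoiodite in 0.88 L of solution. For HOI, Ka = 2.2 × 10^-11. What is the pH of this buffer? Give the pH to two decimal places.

pKa = −log(2.2 × 10^-11) = 10.658
pH = pKa + log([A⁻]/[HA]) = 10.658 + log(0.062/0.2)
pH = 10.658 + (-0.509) = 10.15

pH = 10.15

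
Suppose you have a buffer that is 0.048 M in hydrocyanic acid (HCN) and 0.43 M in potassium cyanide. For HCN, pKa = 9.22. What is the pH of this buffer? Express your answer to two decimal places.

pH = 10.17

Henderson–Hasselbalch: pH = pKa + log([CN-]/[HCN]) = 9.22 + log(0.43/0.048)
pH = 9.22 + (+0.952) = 10.17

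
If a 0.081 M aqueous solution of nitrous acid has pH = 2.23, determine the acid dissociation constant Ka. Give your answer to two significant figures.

Ka = 4.6 × 10^-4

[H+] = 10^(-2.23) = 5.89 × 10^-3 M
At equilibrium [HA] = 0.081 − 5.89 × 10^-3 = 7.51 × 10^-2 M
Ka = [H+][A-]/[HA] = (5.89 × 10^-3)² / 7.51 × 10^-2 = 4.6 × 10^-4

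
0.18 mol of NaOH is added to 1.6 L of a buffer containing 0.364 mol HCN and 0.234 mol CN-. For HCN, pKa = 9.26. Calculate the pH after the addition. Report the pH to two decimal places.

pH = 9.61

After neutralization: n(HCN) = 0.184 mol, n(CN-) = 0.414 mol.
Henderson–Hasselbalch with mole ratio 0.414/0.184: pH = 9.26 + (+0.352)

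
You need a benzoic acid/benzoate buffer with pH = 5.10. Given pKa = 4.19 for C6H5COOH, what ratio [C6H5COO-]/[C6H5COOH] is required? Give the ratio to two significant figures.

pH = pKa + log(r) ⇒ log(r) = 5.10 − 4.19 = +0.91
r = [C6H5COO-]/[C6H5COOH] = 10^(+0.91) = 8.13

ratio = 8.1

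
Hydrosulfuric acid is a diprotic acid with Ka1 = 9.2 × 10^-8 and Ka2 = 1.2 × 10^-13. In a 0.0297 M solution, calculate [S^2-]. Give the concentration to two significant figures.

1.2 × 10^-13 M

First ionization gives [H+] ≈ [HS-] = 5.23 × 10^-5 M.
Second step: Ka2 = [H+][S^2-]/[HS-] ≈ [S^2-] (since [H+] ≈ [HS-]).
So [S^2-] ≈ Ka2.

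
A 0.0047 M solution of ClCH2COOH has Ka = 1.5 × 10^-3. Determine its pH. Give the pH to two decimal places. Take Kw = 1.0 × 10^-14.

ClCH2COOH ⇌ ClCH2COO- + H+
Let x = [H+] at equilibrium. Ka = x²/(0.0047 − x).
The 5% rule fails; solving x² + Ka·x − Ka·C₀ = 0 exactly:
x = [−0.0015 + √(0.0015² + 2.82e-05)]/2 = 2.01 × 10^-3 M
pH = −log[H+] = −log(2.01 × 10^-3) = 2.70

pH = 2.70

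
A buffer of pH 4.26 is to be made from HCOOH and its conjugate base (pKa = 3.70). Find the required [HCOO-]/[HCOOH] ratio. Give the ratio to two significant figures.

ratio = 3.6

pH = pKa + log(r) ⇒ log(r) = 4.26 − 3.70 = +0.56
r = [HCOO-]/[HCOOH] = 10^(+0.56) = 3.63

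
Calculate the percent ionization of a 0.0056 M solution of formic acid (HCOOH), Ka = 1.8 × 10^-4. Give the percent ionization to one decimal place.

HCOOH ⇌ HCOO- + H+; let x = [H+] at equilibrium.
Solve x² + 0.00018x − 1.01e-06 = 0 → x = 9.18 × 10^-4 M
% ionization = x/C₀ × 100% = 9.18 × 10^-4/0.0056 × 100% = 16.4%

16.4%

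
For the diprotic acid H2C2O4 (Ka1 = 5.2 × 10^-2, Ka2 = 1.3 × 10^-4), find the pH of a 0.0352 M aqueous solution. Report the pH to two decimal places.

Ka1 ≫ Ka2, so treat the first dissociation as the only significant source of H+.
Ka1 = x²/(0.0352 − x) = 5.2 × 10^-2
Solving the quadratic: x = (−Ka1 + √(Ka1² + 4·Ka1·C₀))/2 = 2.41 × 10^-2 M
pH = −log(2.41 × 10^-2) = 1.62

pH = 1.62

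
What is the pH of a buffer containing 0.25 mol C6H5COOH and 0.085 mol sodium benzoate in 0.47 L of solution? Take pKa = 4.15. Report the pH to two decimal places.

pH = pKa + log([A⁻]/[HA]) = 4.15 + log(0.085/0.25)
pH = 4.15 + (-0.469) = 3.68

pH = 3.68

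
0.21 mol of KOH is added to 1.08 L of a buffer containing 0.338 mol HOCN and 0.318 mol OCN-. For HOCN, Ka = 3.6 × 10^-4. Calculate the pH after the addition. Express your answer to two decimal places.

pH = 4.06

OH- converts HOCN to OCN-: HOCN → 0.128 mol, OCN- → 0.528 mol.
pKa = −log(3.6 × 10^-4) = 3.444
pH = pKa + log(n_OCN-/n_HOCN) = 3.444 + log(0.528/0.128) = 3.444 + (+0.615)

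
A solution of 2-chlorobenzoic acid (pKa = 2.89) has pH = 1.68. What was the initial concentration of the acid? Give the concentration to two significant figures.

[H+] = 10^(-1.68) = 2.09 × 10^-2 M = x
Ka = 10^(−2.89) = 1.29 × 10^-3
Ka = x²/(C₀ − x) ⇒ C₀ = x + x²/Ka
C₀ = 2.09 × 10^-2 + (2.09 × 10^-2)²/(1.29 × 10^-3) = 3.60 × 10^-1 M

C₀ = 3.6 × 10^-1 M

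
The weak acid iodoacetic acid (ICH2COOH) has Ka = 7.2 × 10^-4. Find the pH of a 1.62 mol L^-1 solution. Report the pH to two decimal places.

pH = 1.47

ICH2COOH ⇌ ICH2COO- + H+
From the ICE table, Ka = [H+]²/(1.62 − [H+]) = 7.2 × 10^-4.
Assume [H+] ≪ 1.62: [H+] ≈ √(7.2 × 10^-4 × 1.62) = 3.42 × 10^-2 M
pH = −log(3.42 × 10^-2) = 1.47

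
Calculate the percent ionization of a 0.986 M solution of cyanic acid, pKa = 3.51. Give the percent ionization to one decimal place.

1.8%

HOCN ⇌ OCN- + H+; let x = [H+] at equilibrium.
Ka = 10^(−3.51) = 3.09 × 10^-4
x ≈ √(Ka·C₀) = √(3.09 × 10^-4 × 0.986) = 1.75 × 10^-2 M
% ionization = x/C₀ × 100% = 1.75 × 10^-2/0.986 × 100% = 1.8%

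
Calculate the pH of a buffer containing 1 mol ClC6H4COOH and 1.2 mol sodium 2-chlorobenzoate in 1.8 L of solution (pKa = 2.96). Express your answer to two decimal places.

Using pH = pKa + log([base]/[acid]) with [base]/[acid] = 1.2/1:
pH = 2.96 + (+0.079) = 3.04

pH = 3.04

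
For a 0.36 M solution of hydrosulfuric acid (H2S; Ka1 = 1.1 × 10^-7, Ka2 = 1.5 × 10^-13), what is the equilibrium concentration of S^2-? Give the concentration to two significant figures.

1.5 × 10^-13 M

First ionization gives [H+] ≈ [HS-] = 1.99 × 10^-4 M.
Second step: Ka2 = [H+][S^2-]/[HS-] ≈ [S^2-] (since [H+] ≈ [HS-]).
So [S^2-] ≈ Ka2.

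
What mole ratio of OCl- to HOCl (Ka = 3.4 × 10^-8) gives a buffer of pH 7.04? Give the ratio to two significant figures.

ratio = 0.37

pKa = -log(3.4 × 10^-8) = 7.469
pH = pKa + log(r) ⇒ log(r) = 7.04 − 7.469 = -0.429
r = [OCl-]/[HOCl] = 10^(-0.429) = 0.372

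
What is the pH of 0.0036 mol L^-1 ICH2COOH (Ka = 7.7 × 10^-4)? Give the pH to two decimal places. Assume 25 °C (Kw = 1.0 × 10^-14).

ICH2COOH ⇌ ICH2COO- + H+
Ka = x²/(0.0036 − x) = 7.7 × 10^-4
The 5% rule fails; solving x² + Ka·x − Ka·C₀ = 0 exactly:
x = [−0.00077 + √(0.00077² + 1.11e-05)]/2 = 1.32 × 10^-3 M
pH = −log[H+] = −log(1.32 × 10^-3) = 2.88

pH = 2.88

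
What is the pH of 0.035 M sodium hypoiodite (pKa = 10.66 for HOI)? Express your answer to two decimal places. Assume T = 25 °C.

OI- is the conjugate base of the weak acid HOI.
Ka = 10^(−10.66) = 2.19 × 10^-11
Kb = Kw/Ka = 1.0×10^-14 / 2.19 × 10^-11 = 4.57 × 10^-4
From the ICE table, Kb = x²/(0.035 − x) = 4.57 × 10^-4.
Here C₀/Kb ≈ 76.6, so the small-x approximation fails. Use the quadratic:
x = (−Kb + √(Kb² + 4·Kb·C₀))/2 = 3.78 × 10^-3 M
pOH = 2.42, so pH = 14.00 − pOH = 11.58

pH = 11.58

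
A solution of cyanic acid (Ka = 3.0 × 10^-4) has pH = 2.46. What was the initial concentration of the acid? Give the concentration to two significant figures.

[H+] = 10^(-2.46) = 3.47 × 10^-3 M = x
Ka = x²/(C₀ − x) ⇒ C₀ = x + x²/Ka
C₀ = 3.47 × 10^-3 + (3.47 × 10^-3)²/(3.0 × 10^-4) = 4.36 × 10^-2 M

C₀ = 4.4 × 10^-2 M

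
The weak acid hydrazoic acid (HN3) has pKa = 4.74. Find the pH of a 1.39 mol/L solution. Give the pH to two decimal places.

HN3 ⇌ N3- + H+
Ka = 10^(−4.74) = 1.82 × 10^-5
From the ICE table, Ka = [H+]²/(1.39 − [H+]) = 1.82 × 10^-5.
Neglecting [H+] in the denominator: [H+] = √(1.82 × 10^-5 × 1.39) = 5.03 × 10^-3 M
pH = −log[H+] = −log(5.03 × 10^-3) = 2.30

pH = 2.30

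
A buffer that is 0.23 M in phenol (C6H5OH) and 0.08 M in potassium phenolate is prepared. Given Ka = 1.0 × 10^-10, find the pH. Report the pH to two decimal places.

pKa = −log(1.0 × 10^-10) = 10.000
Using pH = pKa + log([base]/[acid]) with [base]/[acid] = 0.08/0.23:
pH = 10.000 + (-0.459) = 9.54

pH = 9.54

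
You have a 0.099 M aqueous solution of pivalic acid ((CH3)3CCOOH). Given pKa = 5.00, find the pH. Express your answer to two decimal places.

pH = 3.00

(CH3)3CCOOH ⇌ (CH3)3CCOO- + H+
Ka = 10^(−5.00) = 1.00 × 10^-5
From the ICE table, Ka = [H+]²/(0.099 − [H+]) = 1.00 × 10^-5.
Neglecting [H+] in the denominator: [H+] = √(1.00 × 10^-5 × 0.099) = 9.95 × 10^-4 M
pH = −log[H+] = −log(9.95 × 10^-4) = 3.00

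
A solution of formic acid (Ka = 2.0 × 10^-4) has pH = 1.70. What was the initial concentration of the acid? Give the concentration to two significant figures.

[H+] = 10^(-1.70) = 2.00 × 10^-2 M = x
Ka = x²/(C₀ − x) ⇒ C₀ = x + x²/Ka
C₀ = 2.00 × 10^-2 + (2.00 × 10^-2)²/(2.0 × 10^-4) = 2.02 M

C₀ = 2.0 M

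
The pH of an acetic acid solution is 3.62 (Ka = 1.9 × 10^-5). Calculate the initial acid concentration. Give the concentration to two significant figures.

C₀ = 3.3 × 10^-3 M

[H+] = 10^(-3.62) = 2.40 × 10^-4 M = x
Ka = x²/(C₀ − x) ⇒ C₀ = x + x²/Ka
C₀ = 2.40 × 10^-4 + (2.40 × 10^-4)²/(1.9 × 10^-5) = 3.27 × 10^-3 M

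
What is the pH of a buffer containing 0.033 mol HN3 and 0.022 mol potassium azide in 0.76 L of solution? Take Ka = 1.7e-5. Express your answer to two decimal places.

pH = 4.59

pKa = −log(1.7 × 10^-5) = 4.770
pH = pKa + log([A⁻]/[HA]) = 4.770 + log(0.022/0.033)
pH = 4.770 + (-0.176) = 4.59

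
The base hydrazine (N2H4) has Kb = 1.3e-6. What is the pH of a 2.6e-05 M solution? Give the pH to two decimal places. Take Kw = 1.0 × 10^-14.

pH = 8.72

N2H4 + H2O ⇌ N2H5+ + OH-
Kb = x²/(2.6e-05 − x) = 1.3 × 10^-6
Here C₀/Kb ≈ 20, so the small-x approximation fails. Use the quadratic:
x = [−1.3e-06 + √(1.3e-06² + 1.35e-10)]/2 = 5.20 × 10^-6 M
pOH = −log(5.20 × 10^-6) = 5.28; pH = 14.00 − 5.28 = 8.72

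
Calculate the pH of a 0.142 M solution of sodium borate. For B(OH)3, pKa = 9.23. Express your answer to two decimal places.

B(OH)4- is the conjugate base of the weak acid B(OH)3.
Ka = 10^(−9.23) = 5.89 × 10^-10
Kb = Kw/Ka = 1.0×10^-14 / 5.89 × 10^-10 = 1.70 × 10^-5
From the ICE table, Kb = x²/(0.142 − x) = 1.70 × 10^-5.
Assume x ≪ 0.142: x ≈ √(1.70 × 10^-5 × 0.142) = 1.55 × 10^-3 M
(x/C₀ = 1.1% < 5%, so the approximation holds.)
pOH = −log(1.55 × 10^-3) = 2.81; pH = 14.00 − 2.81 = 11.19

pH = 11.19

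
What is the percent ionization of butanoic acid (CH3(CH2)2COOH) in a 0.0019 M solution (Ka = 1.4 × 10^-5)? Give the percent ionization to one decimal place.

CH3(CH2)2COOH ⇌ CH3(CH2)2COO- + H+; let x = [H+] at equilibrium.
Ka = x²/(C₀ − x); solving the quadratic gives x = 1.56 × 10^-4 M.
% ionization = x/C₀ × 100% = 1.56 × 10^-4/0.0019 × 100% = 8.2%

8.2%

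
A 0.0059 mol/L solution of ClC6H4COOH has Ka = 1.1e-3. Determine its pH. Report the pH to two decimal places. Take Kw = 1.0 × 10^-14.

ClC6H4COOH ⇌ ClC6H4COO- + H+
From the ICE table, Ka = [H+]²/(0.0059 − [H+]) = 1.1 × 10^-3.
[H+] is not negligible relative to C₀; solve [H+]² + 0.0011·[H+] − 6.49e-06 = 0.
[H+] = (−Ka + √(Ka² + 4·Ka·C₀))/2 = 2.06 × 10^-3 M
pH = −log(2.06 × 10^-3) = 2.69

pH = 2.69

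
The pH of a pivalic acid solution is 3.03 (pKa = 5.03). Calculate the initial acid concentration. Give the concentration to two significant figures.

[H+] = 10^(-3.03) = 9.33 × 10^-4 M = x
Ka = 10^(−5.03) = 9.33 × 10^-6
Ka = x²/(C₀ − x) ⇒ C₀ = x + x²/Ka
C₀ = 9.33 × 10^-4 + (9.33 × 10^-4)²/(9.33 × 10^-6) = 9.42 × 10^-2 M

C₀ = 9.4 × 10^-2 M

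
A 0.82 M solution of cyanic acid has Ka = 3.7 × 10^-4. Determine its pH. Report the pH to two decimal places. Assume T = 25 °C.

pH = 1.76

HOCN ⇌ OCN- + H+
From the ICE table, Ka = [H+]²/(0.82 − [H+]) = 3.7 × 10^-4.
Since Ka ≪ C₀, [H+] ≈ √(Ka·C₀) = 1.74 × 10^-2 M.
pH = −log[H+] = −log(1.74 × 10^-2) = 1.76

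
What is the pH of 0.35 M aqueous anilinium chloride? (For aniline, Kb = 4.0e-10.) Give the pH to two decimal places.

pH = 2.53

C6H5NH3+ is the conjugate acid of the weak base C6H5NH2.
Ka = Kw/Kb = 1.0×10^-14 / 4.0 × 10^-10 = 2.50 × 10^-5
Ka = [H+]²/(0.35 − [H+]) = 2.50 × 10^-5
Since Ka ≪ C₀, [H+] ≈ √(Ka·C₀) = 2.96 × 10^-3 M.
Check: 0.85% ionized — well under 5%, approximation valid.
pH = −log(2.96 × 10^-3) = 2.53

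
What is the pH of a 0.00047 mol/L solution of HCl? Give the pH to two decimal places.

pH = 3.33

HCl is a strong acid and dissociates completely, so [H+] = 0.00047 M.
pH = -log(0.00047) = 3.33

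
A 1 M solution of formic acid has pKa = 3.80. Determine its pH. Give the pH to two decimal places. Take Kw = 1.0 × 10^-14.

pH = 1.90

HCOOH ⇌ HCOO- + H+
Ka = 10^(−3.80) = 1.58 × 10^-4
From the ICE table, Ka = x²/(1 − x) = 1.58 × 10^-4.
Assume x ≪ 1: x ≈ √(1.58 × 10^-4 × 1) = 1.26 × 10^-2 M
(x/C₀ = 1.3% < 5%, so the approximation holds.)
pH = −log(1.26 × 10^-2) = 1.90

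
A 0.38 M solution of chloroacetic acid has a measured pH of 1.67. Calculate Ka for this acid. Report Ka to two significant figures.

Ka = 1.3 × 10^-3

[H+] = 10^(-1.67) = 2.14 × 10^-2 M
At equilibrium [HA] = 0.38 − 2.14 × 10^-2 = 3.59 × 10^-1 M
Ka = [H+][A-]/[HA] = (2.14 × 10^-2)² / 3.59 × 10^-1 = 1.3 × 10^-3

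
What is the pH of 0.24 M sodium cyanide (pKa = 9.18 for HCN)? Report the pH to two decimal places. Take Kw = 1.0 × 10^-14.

pH = 11.28

CN- is the conjugate base of the weak acid HCN.
Ka = 10^(−9.18) = 6.61 × 10^-10
Kb = Kw/Ka = 1.0×10^-14 / 6.61 × 10^-10 = 1.51 × 10^-5
Kb = x²/(0.24 − x) = 1.51 × 10^-5
Neglecting x in the denominator: x = √(1.51 × 10^-5 × 0.24) = 1.90 × 10^-3 M
pOH = −log(1.90 × 10^-3) = 2.72; pH = 14.00 − 2.72 = 11.28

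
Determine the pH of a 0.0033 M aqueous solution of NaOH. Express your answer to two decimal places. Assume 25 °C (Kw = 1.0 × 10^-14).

NaOH is a strong base; [OH-] = 0.0033 M.
pOH = -log(0.0033) = 2.48
pH = 14.00 - 2.48 = 11.52

pH = 11.52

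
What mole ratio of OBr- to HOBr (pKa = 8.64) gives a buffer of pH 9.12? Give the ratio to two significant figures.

ratio = 3.0

pH = pKa + log(r) ⇒ log(r) = 9.12 − 8.64 = +0.48
r = [OBr-]/[HOBr] = 10^(+0.48) = 3.02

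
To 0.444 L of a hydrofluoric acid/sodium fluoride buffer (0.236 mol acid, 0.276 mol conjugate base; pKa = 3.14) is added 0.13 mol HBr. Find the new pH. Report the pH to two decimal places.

pH = 2.74

After neutralization: n(HF) = 0.366 mol, n(F-) = 0.146 mol.
pH = pKa + log(n_F-/n_HF) = 3.14 + log(0.146/0.366) = 3.14 + (-0.399)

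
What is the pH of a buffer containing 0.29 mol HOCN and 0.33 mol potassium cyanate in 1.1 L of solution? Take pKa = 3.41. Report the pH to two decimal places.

pH = pKa + log([A⁻]/[HA]) = 3.41 + log(0.33/0.29)
pH = 3.41 + (+0.056) = 3.47

pH = 3.47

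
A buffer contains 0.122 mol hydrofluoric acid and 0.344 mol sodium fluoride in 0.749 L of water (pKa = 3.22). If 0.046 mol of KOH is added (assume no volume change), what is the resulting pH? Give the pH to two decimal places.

pH = 3.93

OH- converts HF to F-: HF → 0.076 mol, F- → 0.39 mol.
pH = pKa + log(n_F-/n_HF) = 3.22 + log(0.39/0.076) = 3.22 + (+0.710)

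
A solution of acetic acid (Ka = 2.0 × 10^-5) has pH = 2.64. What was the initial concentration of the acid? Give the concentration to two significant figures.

[H+] = 10^(-2.64) = 2.29 × 10^-3 M = x
Ka = x²/(C₀ − x) ⇒ C₀ = x + x²/Ka
C₀ = 2.29 × 10^-3 + (2.29 × 10^-3)²/(2.0 × 10^-5) = 2.64 × 10^-1 M

C₀ = 2.6 × 10^-1 M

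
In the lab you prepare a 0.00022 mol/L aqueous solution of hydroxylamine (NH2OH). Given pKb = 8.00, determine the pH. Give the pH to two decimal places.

pH = 8.17

NH2OH + H2O ⇌ NH3OH+ + OH-
Kb = 10^(−8.00) = 1.00 × 10^-8
Let x = [OH-] at equilibrium. Kb = x²/(0.00022 − x).
Neglecting x in the denominator: x = √(1.00 × 10^-8 × 0.00022) = 1.48 × 10^-6 M
pOH = 5.83, so pH = 14.00 − pOH = 8.17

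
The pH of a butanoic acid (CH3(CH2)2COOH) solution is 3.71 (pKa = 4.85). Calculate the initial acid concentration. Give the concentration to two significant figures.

C₀ = 2.9 × 10^-3 M

[H+] = 10^(-3.71) = 1.95 × 10^-4 M = x
Ka = 10^(−4.85) = 1.41 × 10^-5
Ka = x²/(C₀ − x) ⇒ C₀ = x + x²/Ka
C₀ = 1.95 × 10^-4 + (1.95 × 10^-4)²/(1.41 × 10^-5) = 2.89 × 10^-3 M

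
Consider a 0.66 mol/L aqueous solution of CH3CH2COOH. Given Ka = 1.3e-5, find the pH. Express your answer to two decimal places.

pH = 2.53

CH3CH2COOH ⇌ CH3CH2COO- + H+
Let x = [H+] at equilibrium. Ka = x²/(0.66 − x).
Neglecting x in the denominator: x = √(1.3 × 10^-5 × 0.66) = 2.93 × 10^-3 M
Check: 0.44% ionized — well under 5%, approximation valid.
pH = −log(2.93 × 10^-3) = 2.53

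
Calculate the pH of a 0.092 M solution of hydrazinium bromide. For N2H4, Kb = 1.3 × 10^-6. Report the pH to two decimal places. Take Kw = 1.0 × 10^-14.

pH = 4.58

N2H5+ is the conjugate acid of the weak base N2H4.
Ka = Kw/Kb = 1.0×10^-14 / 1.3 × 10^-6 = 7.69 × 10^-9
From the ICE table, Ka = [H+]²/(0.092 − [H+]) = 7.69 × 10^-9.
Assume [H+] ≪ 0.092: [H+] ≈ √(7.69 × 10^-9 × 0.092) = 2.66 × 10^-5 M
Check: 0.029% ionized — well under 5%, approximation valid.
pH = −log(2.66 × 10^-5) = 4.58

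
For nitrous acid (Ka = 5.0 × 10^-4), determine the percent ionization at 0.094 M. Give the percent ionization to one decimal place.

HNO2 ⇌ NO2- + H+; let x = [H+] at equilibrium.
Ka = x²/(C₀ − x); solving the quadratic gives x = 6.61 × 10^-3 M.
Fraction ionized = 6.61 × 10^-3 / 0.094 = 0.0703 → 7.0%

7.0%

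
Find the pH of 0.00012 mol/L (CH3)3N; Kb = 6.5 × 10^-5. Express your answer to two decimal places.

(CH3)3N + H2O ⇌ (CH3)3NH+ + OH-
Let x = [OH-] at equilibrium. Kb = x²/(0.00012 − x).
x is not negligible relative to C₀; solve x² + 6.5e-05·x − 7.8e-09 = 0.
x = (−Kb + √(Kb² + 4·Kb·C₀))/2 = 6.16 × 10^-5 M
pOH = −log(6.16 × 10^-5) = 4.21; pH = 14.00 − 4.21 = 9.79

pH = 9.79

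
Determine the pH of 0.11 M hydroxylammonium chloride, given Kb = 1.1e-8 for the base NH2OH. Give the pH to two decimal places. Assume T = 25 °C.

pH = 3.50

NH3OH+ is the conjugate acid of the weak base NH2OH.
Ka = Kw/Kb = 1.0×10^-14 / 1.1 × 10^-8 = 9.09 × 10^-7
From the ICE table, Ka = [H+]²/(0.11 − [H+]) = 9.09 × 10^-7.
Since Ka ≪ C₀, [H+] ≈ √(Ka·C₀) = 3.16 × 10^-4 M.
Check: 0.29% ionized — well under 5%, approximation valid.
pH = −log(3.16 × 10^-4) = 3.50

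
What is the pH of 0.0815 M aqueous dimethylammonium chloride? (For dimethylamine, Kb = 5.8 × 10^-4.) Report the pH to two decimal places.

pH = 5.93

(CH3)2NH2+ is the conjugate acid of the weak base (CH3)2NH.
Ka = Kw/Kb = 1.0×10^-14 / 5.8 × 10^-4 = 1.72 × 10^-11
From the ICE table, Ka = [H+]²/(0.0815 − [H+]) = 1.72 × 10^-11.
Assume [H+] ≪ 0.0815: [H+] ≈ √(1.72 × 10^-11 × 0.0815) = 1.18 × 10^-6 M
pH = −log[H+] = −log(1.18 × 10^-6) = 5.93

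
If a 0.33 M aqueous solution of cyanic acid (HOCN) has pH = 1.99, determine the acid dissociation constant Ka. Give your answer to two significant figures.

Ka = 3.3 × 10^-4

[H+] = 10^(-1.99) = 1.02 × 10^-2 M
At equilibrium [HA] = 0.33 − 1.02 × 10^-2 = 3.20 × 10^-1 M
Ka = [H+][A-]/[HA] = (1.02 × 10^-2)² / 3.20 × 10^-1 = 3.3 × 10^-4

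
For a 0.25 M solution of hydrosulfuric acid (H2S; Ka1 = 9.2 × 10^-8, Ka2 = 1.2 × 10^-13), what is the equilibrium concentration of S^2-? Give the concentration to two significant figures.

First ionization gives [H+] ≈ [HS-] = 1.52 × 10^-4 M.
Second step: Ka2 = [H+][S^2-]/[HS-] ≈ [S^2-] (since [H+] ≈ [HS-]).
So [S^2-] ≈ Ka2.

1.2 × 10^-13 M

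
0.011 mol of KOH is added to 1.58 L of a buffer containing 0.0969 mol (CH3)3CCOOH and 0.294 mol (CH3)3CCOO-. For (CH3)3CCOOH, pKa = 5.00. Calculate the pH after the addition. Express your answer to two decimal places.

pH = 5.55

OH- converts (CH3)3CCOOH to (CH3)3CCOO-: (CH3)3CCOOH → 0.0859 mol, (CH3)3CCOO- → 0.305 mol.
Henderson–Hasselbalch with mole ratio 0.305/0.0859: pH = 5.00 + (+0.550)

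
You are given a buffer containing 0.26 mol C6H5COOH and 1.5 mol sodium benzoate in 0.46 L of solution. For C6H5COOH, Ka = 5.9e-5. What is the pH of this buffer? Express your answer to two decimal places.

pH = 4.99

pKa = −log(5.9 × 10^-5) = 4.229
pH = pKa + log([A⁻]/[HA]) = 4.229 + log(1.5/0.26)
pH = 4.229 + (+0.761) = 4.99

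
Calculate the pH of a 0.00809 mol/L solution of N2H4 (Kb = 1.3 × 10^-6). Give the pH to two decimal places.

pH = 10.01

N2H4 + H2O ⇌ N2H5+ + OH-
Let x = [OH-] at equilibrium. Kb = x²/(0.00809 − x).
Since Kb ≪ C₀, x ≈ √(Kb·C₀) = 1.03 × 10^-4 M.
(x/C₀ = 1.3% < 5%, so the approximation holds.)
pOH = −log(1.03 × 10^-4) = 3.99; pH = 14.00 − 3.99 = 10.01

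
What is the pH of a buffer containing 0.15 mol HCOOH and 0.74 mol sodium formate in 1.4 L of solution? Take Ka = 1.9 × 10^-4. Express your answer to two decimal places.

pKa = −log(1.9 × 10^-4) = 3.721
pH = pKa + log([A⁻]/[HA]) = 3.721 + log(0.74/0.15)
pH = 3.721 + (+0.693) = 4.41

pH = 4.41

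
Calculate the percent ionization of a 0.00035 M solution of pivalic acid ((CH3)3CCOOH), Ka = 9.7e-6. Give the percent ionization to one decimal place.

(CH3)3CCOOH ⇌ (CH3)3CCOO- + H+; let x = [H+] at equilibrium.
Ka = x²/(C₀ − x); solving the quadratic gives x = 5.36 × 10^-5 M.
Fraction ionized = 5.36 × 10^-5 / 0.00035 = 0.1531 → 15.3%

15.3%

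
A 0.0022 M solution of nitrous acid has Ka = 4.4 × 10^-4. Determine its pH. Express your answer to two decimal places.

pH = 3.10

HNO2 ⇌ NO2- + H+
Ka = [H+]²/(0.0022 − [H+]) = 4.4 × 10^-4
[H+] is not negligible relative to C₀; solve [H+]² + 0.00044·[H+] − 9.68e-07 = 0.
[H+] = [−0.00044 + √(0.00044² + 3.87e-06)]/2 = 7.88 × 10^-4 M
pH = −log[H+] = −log(7.88 × 10^-4) = 3.10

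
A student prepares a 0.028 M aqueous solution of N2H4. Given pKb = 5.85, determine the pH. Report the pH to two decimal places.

N2H4 + H2O ⇌ N2H5+ + OH-
Kb = 10^(−5.85) = 1.41 × 10^-6
Let x = [OH-] at equilibrium. Kb = x²/(0.028 − x).
Since Kb ≪ C₀, x ≈ √(Kb·C₀) = 1.99 × 10^-4 M.
pOH = 3.70, so pH = 14.00 − pOH = 10.30

pH = 10.30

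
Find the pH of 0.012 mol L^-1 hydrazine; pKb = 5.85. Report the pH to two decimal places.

pH = 10.11

N2H4 + H2O ⇌ N2H5+ + OH-
Kb = 10^(−5.85) = 1.41 × 10^-6
From the ICE table, Kb = [OH-]²/(0.012 − [OH-]) = 1.41 × 10^-6.
Assume [OH-] ≪ 0.012: [OH-] ≈ √(1.41 × 10^-6 × 0.012) = 1.30 × 10^-4 M
([OH-]/C₀ = 1.1% < 5%, so the approximation holds.)
pOH = 3.89, so pH = 14.00 − pOH = 10.11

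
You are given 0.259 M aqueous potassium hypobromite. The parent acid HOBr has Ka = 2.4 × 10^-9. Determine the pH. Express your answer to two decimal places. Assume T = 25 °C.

OBr- is the conjugate base of the weak acid HOBr.
Kb = Kw/Ka = 1.0×10^-14 / 2.4 × 10^-9 = 4.17 × 10^-6
Kb = [OH-]²/(0.259 − [OH-]) = 4.17 × 10^-6
Since Kb ≪ C₀, [OH-] ≈ √(Kb·C₀) = 1.04 × 10^-3 M.
pOH = 2.98, so pH = 14.00 − pOH = 11.02

pH = 11.02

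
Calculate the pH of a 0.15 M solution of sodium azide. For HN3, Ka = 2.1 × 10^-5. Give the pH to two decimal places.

pH = 8.93

N3- is the conjugate base of the weak acid HN3.
Kb = Kw/Ka = 1.0×10^-14 / 2.1 × 10^-5 = 4.76 × 10^-10
Kb = [OH-]²/(0.15 − [OH-]) = 4.76 × 10^-10
Since Kb ≪ C₀, [OH-] ≈ √(Kb·C₀) = 8.45 × 10^-6 M.
Check: 0.0056% ionized — well under 5%, approximation valid.
pOH = −log(8.45 × 10^-6) = 5.07; pH = 14.00 − 5.07 = 8.93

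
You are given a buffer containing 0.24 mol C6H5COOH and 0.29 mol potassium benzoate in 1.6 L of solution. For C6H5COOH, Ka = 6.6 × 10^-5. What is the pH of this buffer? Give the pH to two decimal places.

pH = 4.26

pKa = −log(6.6 × 10^-5) = 4.180
pH = pKa + log([A⁻]/[HA]) = 4.180 + log(0.29/0.24)
pH = 4.180 + (+0.082) = 4.26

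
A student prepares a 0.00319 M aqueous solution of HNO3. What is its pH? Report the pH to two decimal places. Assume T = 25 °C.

pH = 2.50

HNO3 is a strong acid and dissociates completely, so [H+] = 0.00319 M.
pH = -log(0.00319) = 2.50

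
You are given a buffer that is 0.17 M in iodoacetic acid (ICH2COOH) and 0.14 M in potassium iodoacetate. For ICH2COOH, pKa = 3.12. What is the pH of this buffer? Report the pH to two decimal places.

pH = pKa + log([A⁻]/[HA]) = 3.12 + log(0.14/0.17)
pH = 3.12 + (-0.084) = 3.04

pH = 3.04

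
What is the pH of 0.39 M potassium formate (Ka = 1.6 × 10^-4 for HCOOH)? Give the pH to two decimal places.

HCOO- is the conjugate base of the weak acid HCOOH.
Kb = Kw/Ka = 1.0×10^-14 / 1.6 × 10^-4 = 6.25 × 10^-11
Let x = [OH-] at equilibrium. Kb = x²/(0.39 − x).
Assume x ≪ 0.39: x ≈ √(6.25 × 10^-11 × 0.39) = 4.94 × 10^-6 M
pOH = 5.31, so pH = 14.00 − pOH = 8.69

pH = 8.69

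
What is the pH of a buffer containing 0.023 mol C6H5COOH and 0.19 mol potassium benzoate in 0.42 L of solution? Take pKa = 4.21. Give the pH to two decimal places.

Henderson–Hasselbalch: pH = pKa + log([C6H5COO-]/[C6H5COOH]) = 4.21 + log(0.19/0.023)
pH = 4.21 + (+0.917) = 5.13

pH = 5.13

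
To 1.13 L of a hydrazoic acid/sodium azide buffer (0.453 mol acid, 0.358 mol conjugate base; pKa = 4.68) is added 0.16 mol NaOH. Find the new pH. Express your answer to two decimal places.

pH = 4.93

After neutralization: n(HN3) = 0.293 mol, n(N3-) = 0.518 mol.
pH = pKa + log([A⁻]/[HA]) = 4.68 + log(0.518/0.293) = 4.68 +0.247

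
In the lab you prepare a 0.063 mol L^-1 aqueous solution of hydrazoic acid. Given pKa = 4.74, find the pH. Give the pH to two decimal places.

HN3 ⇌ N3- + H+
Ka = 10^(−4.74) = 1.82 × 10^-5
Ka = x²/(0.063 − x) = 1.82 × 10^-5
Neglecting x in the denominator: x = √(1.82 × 10^-5 × 0.063) = 1.07 × 10^-3 M
pH = −log[H+] = −log(1.07 × 10^-3) = 2.97

pH = 2.97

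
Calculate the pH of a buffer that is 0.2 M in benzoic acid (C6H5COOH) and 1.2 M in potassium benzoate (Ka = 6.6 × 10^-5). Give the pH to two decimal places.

pH = 4.96

pKa = −log(6.6 × 10^-5) = 4.180
pH = pKa + log([A⁻]/[HA]) = 4.180 + log(1.2/0.2)
pH = 4.180 + (+0.778) = 4.96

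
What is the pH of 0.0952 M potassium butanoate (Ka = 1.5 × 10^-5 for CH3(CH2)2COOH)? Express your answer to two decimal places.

CH3(CH2)2COO- is the conjugate base of the weak acid CH3(CH2)2COOH.
Kb = Kw/Ka = 1.0×10^-14 / 1.5 × 10^-5 = 6.67 × 10^-10
Kb = [OH-]²/(0.0952 − [OH-]) = 6.67 × 10^-10
Assume [OH-] ≪ 0.0952: [OH-] ≈ √(6.67 × 10^-10 × 0.0952) = 7.97 × 10^-6 M
Check: 0.0084% ionized — well under 5%, approximation valid.
pOH = 5.10, so pH = 14.00 − pOH = 8.90

pH = 8.90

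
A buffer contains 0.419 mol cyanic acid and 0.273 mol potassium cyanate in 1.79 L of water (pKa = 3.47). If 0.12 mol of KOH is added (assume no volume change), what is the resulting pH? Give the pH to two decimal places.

OH- converts HOCN to OCN-: HOCN → 0.299 mol, OCN- → 0.393 mol.
pH = pKa + log(n_OCN-/n_HOCN) = 3.47 + log(0.393/0.299) = 3.47 + (+0.119)

pH = 3.59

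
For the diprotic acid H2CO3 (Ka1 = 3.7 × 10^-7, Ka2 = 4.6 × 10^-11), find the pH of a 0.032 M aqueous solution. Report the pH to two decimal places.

Ka1 ≫ Ka2, so treat the first dissociation as the only significant source of H+.
Ka1 = x²/(0.032 − x) = 3.7 × 10^-7
x ≈ √(3.7 × 10^-7 × 0.032) = 1.09 × 10^-4 M
pH = −log(1.09 × 10^-4) = 3.96

pH = 3.96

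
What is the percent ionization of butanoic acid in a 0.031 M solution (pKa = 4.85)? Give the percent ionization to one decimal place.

2.1%

CH3(CH2)2COOH ⇌ CH3(CH2)2COO- + H+; let x = [H+] at equilibrium.
Ka = 10^(−4.85) = 1.41 × 10^-5
x ≈ √(Ka·C₀) = √(1.41 × 10^-5 × 0.031) = 6.61 × 10^-4 M
Fraction ionized = 6.61 × 10^-4 / 0.031 = 0.0213 → 2.1%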